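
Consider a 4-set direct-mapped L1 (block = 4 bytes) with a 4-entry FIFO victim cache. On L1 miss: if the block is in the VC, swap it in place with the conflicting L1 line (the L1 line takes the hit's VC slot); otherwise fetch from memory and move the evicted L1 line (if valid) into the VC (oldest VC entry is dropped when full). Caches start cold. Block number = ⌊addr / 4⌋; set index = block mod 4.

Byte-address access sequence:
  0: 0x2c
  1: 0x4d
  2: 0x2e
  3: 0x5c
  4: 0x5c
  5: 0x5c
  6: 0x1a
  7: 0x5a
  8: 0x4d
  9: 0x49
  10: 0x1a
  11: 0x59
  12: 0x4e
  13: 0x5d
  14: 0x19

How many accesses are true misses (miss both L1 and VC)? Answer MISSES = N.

MISSES = 6

#0 0x2c→b11/s3 MISS; vc=[]
#1 0x4d→b19/s3 MISS; vc=[11]
#2 0x2e→b11/s3 VC-HIT; vc=[19]
#3 0x5c→b23/s3 MISS; vc=[19,11]
#4 0x5c→b23/s3 L1-HIT; vc=[19,11]
#5 0x5c→b23/s3 L1-HIT; vc=[19,11]
#6 0x1a→b6/s2 MISS; vc=[19,11]
#7 0x5a→b22/s2 MISS; vc=[19,11,6]
#8 0x4d→b19/s3 VC-HIT; vc=[23,11,6]
#9 0x49→b18/s2 MISS; vc=[23,11,6,22]
#10 0x1a→b6/s2 VC-HIT; vc=[23,11,18,22]
#11 0x59→b22/s2 VC-HIT; vc=[23,11,18,6]
#12 0x4e→b19/s3 L1-HIT; vc=[23,11,18,6]
#13 0x5d→b23/s3 VC-HIT; vc=[19,11,18,6]
#14 0x19→b6/s2 VC-HIT; vc=[19,11,18,22]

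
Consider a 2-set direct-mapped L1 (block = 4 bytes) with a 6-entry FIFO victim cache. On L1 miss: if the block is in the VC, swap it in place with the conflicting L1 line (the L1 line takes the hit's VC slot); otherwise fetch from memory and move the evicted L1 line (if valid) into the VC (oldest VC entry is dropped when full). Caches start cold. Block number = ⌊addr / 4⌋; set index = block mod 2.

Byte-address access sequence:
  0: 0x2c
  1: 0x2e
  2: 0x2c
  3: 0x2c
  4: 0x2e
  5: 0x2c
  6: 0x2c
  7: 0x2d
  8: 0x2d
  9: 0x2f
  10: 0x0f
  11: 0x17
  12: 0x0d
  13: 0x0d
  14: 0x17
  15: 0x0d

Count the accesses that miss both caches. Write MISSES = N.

MISSES = 3

0: 0x2c (blk 11, set 1) → MISS  vc=[]
1: 0x2e (blk 11, set 1) → L1-HIT  vc=[]
2: 0x2c (blk 11, set 1) → L1-HIT  vc=[]
3: 0x2c (blk 11, set 1) → L1-HIT  vc=[]
4: 0x2e (blk 11, set 1) → L1-HIT  vc=[]
5: 0x2c (blk 11, set 1) → L1-HIT  vc=[]
6: 0x2c (blk 11, set 1) → L1-HIT  vc=[]
7: 0x2d (blk 11, set 1) → L1-HIT  vc=[]
8: 0x2d (blk 11, set 1) → L1-HIT  vc=[]
9: 0x2f (blk 11, set 1) → L1-HIT  vc=[]
10: 0xf (blk 3, set 1) → MISS  vc=[11]
11: 0x17 (blk 5, set 1) → MISS  vc=[11, 3]
12: 0xd (blk 3, set 1) → VC-HIT  vc=[11, 5]
13: 0xd (blk 3, set 1) → L1-HIT  vc=[11, 5]
14: 0x17 (blk 5, set 1) → VC-HIT  vc=[11, 3]
15: 0xd (blk 3, set 1) → VC-HIT  vc=[11, 5]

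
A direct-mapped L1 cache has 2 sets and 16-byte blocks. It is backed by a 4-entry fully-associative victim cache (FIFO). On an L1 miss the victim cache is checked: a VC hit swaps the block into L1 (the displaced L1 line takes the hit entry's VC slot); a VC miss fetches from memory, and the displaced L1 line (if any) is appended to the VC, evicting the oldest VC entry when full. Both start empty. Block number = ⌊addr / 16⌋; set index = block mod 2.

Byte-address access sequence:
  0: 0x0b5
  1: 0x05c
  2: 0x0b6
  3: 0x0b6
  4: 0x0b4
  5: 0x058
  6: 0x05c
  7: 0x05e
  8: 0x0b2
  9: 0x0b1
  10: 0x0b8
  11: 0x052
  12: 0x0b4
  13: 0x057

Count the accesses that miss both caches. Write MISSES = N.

#0 0xb5→b11/s1 MISS; vc=[]
#1 0x5c→b5/s1 MISS; vc=[11]
#2 0xb6→b11/s1 VC-HIT; vc=[5]
#3 0xb6→b11/s1 L1-HIT; vc=[5]
#4 0xb4→b11/s1 L1-HIT; vc=[5]
#5 0x58→b5/s1 VC-HIT; vc=[11]
#6 0x5c→b5/s1 L1-HIT; vc=[11]
#7 0x5e→b5/s1 L1-HIT; vc=[11]
#8 0xb2→b11/s1 VC-HIT; vc=[5]
#9 0xb1→b11/s1 L1-HIT; vc=[5]
#10 0xb8→b11/s1 L1-HIT; vc=[5]
#11 0x52→b5/s1 VC-HIT; vc=[11]
#12 0xb4→b11/s1 VC-HIT; vc=[5]
#13 0x57→b5/s1 VC-HIT; vc=[11]

MISSES = 2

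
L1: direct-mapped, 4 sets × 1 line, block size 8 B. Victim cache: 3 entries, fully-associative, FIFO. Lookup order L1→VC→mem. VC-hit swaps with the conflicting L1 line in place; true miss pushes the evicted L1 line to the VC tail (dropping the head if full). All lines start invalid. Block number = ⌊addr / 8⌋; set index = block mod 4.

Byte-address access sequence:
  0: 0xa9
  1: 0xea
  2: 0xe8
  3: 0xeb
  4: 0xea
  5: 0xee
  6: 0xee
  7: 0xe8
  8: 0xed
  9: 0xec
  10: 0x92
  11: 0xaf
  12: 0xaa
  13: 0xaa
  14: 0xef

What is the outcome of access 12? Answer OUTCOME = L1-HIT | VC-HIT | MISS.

  [0] addr=0xa9 blk=21 s=1: MISS | VC []
  [1] addr=0xea blk=29 s=1: MISS | VC [21]
  [2] addr=0xe8 blk=29 s=1: L1-HIT | VC [21]
  [3] addr=0xeb blk=29 s=1: L1-HIT | VC [21]
  [4] addr=0xea blk=29 s=1: L1-HIT | VC [21]
  [5] addr=0xee blk=29 s=1: L1-HIT | VC [21]
  [6] addr=0xee blk=29 s=1: L1-HIT | VC [21]
  [7] addr=0xe8 blk=29 s=1: L1-HIT | VC [21]
  [8] addr=0xed blk=29 s=1: L1-HIT | VC [21]
  [9] addr=0xec blk=29 s=1: L1-HIT | VC [21]
  [10] addr=0x92 blk=18 s=2: MISS | VC [21]
  [11] addr=0xaf blk=21 s=1: VC-HIT | VC [29]
  [12] addr=0xaa blk=21 s=1: L1-HIT | VC [29]
  [13] addr=0xaa blk=21 s=1: L1-HIT | VC [29]
  [14] addr=0xef blk=29 s=1: VC-HIT | VC [21]

OUTCOME = L1-HIT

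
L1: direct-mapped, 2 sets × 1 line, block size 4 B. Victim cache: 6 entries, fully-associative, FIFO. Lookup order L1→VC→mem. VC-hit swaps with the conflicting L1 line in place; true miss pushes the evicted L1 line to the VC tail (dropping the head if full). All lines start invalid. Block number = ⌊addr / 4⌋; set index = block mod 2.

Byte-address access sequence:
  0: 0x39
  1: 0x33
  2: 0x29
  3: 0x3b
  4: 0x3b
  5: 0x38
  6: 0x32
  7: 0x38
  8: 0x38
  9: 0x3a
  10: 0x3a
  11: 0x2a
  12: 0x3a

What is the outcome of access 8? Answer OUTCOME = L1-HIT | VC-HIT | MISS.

OUTCOME = L1-HIT

  [0] addr=0x39 blk=14 s=0: MISS | VC []
  [1] addr=0x33 blk=12 s=0: MISS | VC [14]
  [2] addr=0x29 blk=10 s=0: MISS | VC [14, 12]
  [3] addr=0x3b blk=14 s=0: VC-HIT | VC [10, 12]
  [4] addr=0x3b blk=14 s=0: L1-HIT | VC [10, 12]
  [5] addr=0x38 blk=14 s=0: L1-HIT | VC [10, 12]
  [6] addr=0x32 blk=12 s=0: VC-HIT | VC [10, 14]
  [7] addr=0x38 blk=14 s=0: VC-HIT | VC [10, 12]
  [8] addr=0x38 blk=14 s=0: L1-HIT | VC [10, 12]
  [9] addr=0x3a blk=14 s=0: L1-HIT | VC [10, 12]
  [10] addr=0x3a blk=14 s=0: L1-HIT | VC [10, 12]
  [11] addr=0x2a blk=10 s=0: VC-HIT | VC [14, 12]
  [12] addr=0x3a blk=14 s=0: VC-HIT | VC [10, 12]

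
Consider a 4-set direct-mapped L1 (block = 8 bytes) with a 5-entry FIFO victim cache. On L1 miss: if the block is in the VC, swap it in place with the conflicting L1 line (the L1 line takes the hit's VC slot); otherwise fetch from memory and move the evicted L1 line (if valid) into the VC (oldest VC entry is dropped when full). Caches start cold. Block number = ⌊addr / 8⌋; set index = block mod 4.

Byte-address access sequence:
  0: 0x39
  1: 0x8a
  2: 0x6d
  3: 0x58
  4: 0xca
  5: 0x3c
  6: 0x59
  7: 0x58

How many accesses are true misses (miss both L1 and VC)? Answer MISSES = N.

  [0] addr=0x39 blk=7 s=3: MISS | VC []
  [1] addr=0x8a blk=17 s=1: MISS | VC []
  [2] addr=0x6d blk=13 s=1: MISS | VC [17]
  [3] addr=0x58 blk=11 s=3: MISS | VC [17, 7]
  [4] addr=0xca blk=25 s=1: MISS | VC [17, 7, 13]
  [5] addr=0x3c blk=7 s=3: VC-HIT | VC [17, 11, 13]
  [6] addr=0x59 blk=11 s=3: VC-HIT | VC [17, 7, 13]
  [7] addr=0x58 blk=11 s=3: L1-HIT | VC [17, 7, 13]

MISSES = 5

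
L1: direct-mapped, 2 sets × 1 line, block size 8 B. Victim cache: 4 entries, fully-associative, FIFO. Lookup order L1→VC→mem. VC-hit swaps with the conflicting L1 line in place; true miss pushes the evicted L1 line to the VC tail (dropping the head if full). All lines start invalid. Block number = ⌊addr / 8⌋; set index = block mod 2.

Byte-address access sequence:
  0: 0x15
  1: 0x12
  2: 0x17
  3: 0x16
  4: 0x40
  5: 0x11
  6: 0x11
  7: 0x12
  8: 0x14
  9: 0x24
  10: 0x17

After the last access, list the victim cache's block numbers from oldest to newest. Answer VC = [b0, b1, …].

VC = [8, 4]

0: 0x15 (blk 2, set 0) → MISS  vc=[]
1: 0x12 (blk 2, set 0) → L1-HIT  vc=[]
2: 0x17 (blk 2, set 0) → L1-HIT  vc=[]
3: 0x16 (blk 2, set 0) → L1-HIT  vc=[]
4: 0x40 (blk 8, set 0) → MISS  vc=[2]
5: 0x11 (blk 2, set 0) → VC-HIT  vc=[8]
6: 0x11 (blk 2, set 0) → L1-HIT  vc=[8]
7: 0x12 (blk 2, set 0) → L1-HIT  vc=[8]
8: 0x14 (blk 2, set 0) → L1-HIT  vc=[8]
9: 0x24 (blk 4, set 0) → MISS  vc=[8, 2]
10: 0x17 (blk 2, set 0) → VC-HIT  vc=[8, 4]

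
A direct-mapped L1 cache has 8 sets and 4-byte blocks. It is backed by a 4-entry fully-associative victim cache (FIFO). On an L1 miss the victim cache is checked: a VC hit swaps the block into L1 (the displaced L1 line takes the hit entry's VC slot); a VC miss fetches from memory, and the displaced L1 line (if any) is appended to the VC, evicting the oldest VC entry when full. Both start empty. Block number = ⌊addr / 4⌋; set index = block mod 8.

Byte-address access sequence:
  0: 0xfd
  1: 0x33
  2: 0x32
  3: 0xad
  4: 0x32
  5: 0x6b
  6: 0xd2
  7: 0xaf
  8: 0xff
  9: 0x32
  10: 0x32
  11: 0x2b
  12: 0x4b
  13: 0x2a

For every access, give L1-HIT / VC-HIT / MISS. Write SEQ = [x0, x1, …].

SEQ = [MISS, MISS, L1-HIT, MISS, L1-HIT, MISS, MISS, L1-HIT, L1-HIT, VC-HIT, L1-HIT, MISS, MISS, VC-HIT]

0: 0xfd (blk 63, set 7) → MISS  vc=[]
1: 0x33 (blk 12, set 4) → MISS  vc=[]
2: 0x32 (blk 12, set 4) → L1-HIT  vc=[]
3: 0xad (blk 43, set 3) → MISS  vc=[]
4: 0x32 (blk 12, set 4) → L1-HIT  vc=[]
5: 0x6b (blk 26, set 2) → MISS  vc=[]
6: 0xd2 (blk 52, set 4) → MISS  vc=[12]
7: 0xaf (blk 43, set 3) → L1-HIT  vc=[12]
8: 0xff (blk 63, set 7) → L1-HIT  vc=[12]
9: 0x32 (blk 12, set 4) → VC-HIT  vc=[52]
10: 0x32 (blk 12, set 4) → L1-HIT  vc=[52]
11: 0x2b (blk 10, set 2) → MISS  vc=[52, 26]
12: 0x4b (blk 18, set 2) → MISS  vc=[52, 26, 10]
13: 0x2a (blk 10, set 2) → VC-HIT  vc=[52, 26, 18]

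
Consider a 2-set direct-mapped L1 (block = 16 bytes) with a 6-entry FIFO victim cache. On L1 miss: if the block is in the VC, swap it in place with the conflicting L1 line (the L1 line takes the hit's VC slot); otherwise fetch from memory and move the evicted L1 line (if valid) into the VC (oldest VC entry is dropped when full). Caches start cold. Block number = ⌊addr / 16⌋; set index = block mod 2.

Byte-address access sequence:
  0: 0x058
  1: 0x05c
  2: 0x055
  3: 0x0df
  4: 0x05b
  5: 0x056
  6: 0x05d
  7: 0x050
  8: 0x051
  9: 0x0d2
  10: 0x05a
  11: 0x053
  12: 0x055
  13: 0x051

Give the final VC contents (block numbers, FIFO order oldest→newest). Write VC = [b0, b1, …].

  [0] addr=0x58 blk=5 s=1: MISS | VC []
  [1] addr=0x5c blk=5 s=1: L1-HIT | VC []
  [2] addr=0x55 blk=5 s=1: L1-HIT | VC []
  [3] addr=0xdf blk=13 s=1: MISS | VC [5]
  [4] addr=0x5b blk=5 s=1: VC-HIT | VC [13]
  [5] addr=0x56 blk=5 s=1: L1-HIT | VC [13]
  [6] addr=0x5d blk=5 s=1: L1-HIT | VC [13]
  [7] addr=0x50 blk=5 s=1: L1-HIT | VC [13]
  [8] addr=0x51 blk=5 s=1: L1-HIT | VC [13]
  [9] addr=0xd2 blk=13 s=1: VC-HIT | VC [5]
  [10] addr=0x5a blk=5 s=1: VC-HIT | VC [13]
  [11] addr=0x53 blk=5 s=1: L1-HIT | VC [13]
  [12] addr=0x55 blk=5 s=1: L1-HIT | VC [13]
  [13] addr=0x51 blk=5 s=1: L1-HIT | VC [13]

VC = [13]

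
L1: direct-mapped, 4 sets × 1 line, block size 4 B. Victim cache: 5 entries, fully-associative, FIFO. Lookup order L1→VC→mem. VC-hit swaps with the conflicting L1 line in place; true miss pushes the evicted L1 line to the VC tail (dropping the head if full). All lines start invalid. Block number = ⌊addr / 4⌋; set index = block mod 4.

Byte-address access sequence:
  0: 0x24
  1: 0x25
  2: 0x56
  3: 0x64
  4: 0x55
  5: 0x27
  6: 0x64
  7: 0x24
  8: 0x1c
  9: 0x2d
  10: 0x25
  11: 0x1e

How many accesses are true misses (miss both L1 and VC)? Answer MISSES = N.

#0 0x24→b9/s1 MISS; vc=[]
#1 0x25→b9/s1 L1-HIT; vc=[]
#2 0x56→b21/s1 MISS; vc=[9]
#3 0x64→b25/s1 MISS; vc=[9,21]
#4 0x55→b21/s1 VC-HIT; vc=[9,25]
#5 0x27→b9/s1 VC-HIT; vc=[21,25]
#6 0x64→b25/s1 VC-HIT; vc=[21,9]
#7 0x24→b9/s1 VC-HIT; vc=[21,25]
#8 0x1c→b7/s3 MISS; vc=[21,25]
#9 0x2d→b11/s3 MISS; vc=[21,25,7]
#10 0x25→b9/s1 L1-HIT; vc=[21,25,7]
#11 0x1e→b7/s3 VC-HIT; vc=[21,25,11]

MISSES = 5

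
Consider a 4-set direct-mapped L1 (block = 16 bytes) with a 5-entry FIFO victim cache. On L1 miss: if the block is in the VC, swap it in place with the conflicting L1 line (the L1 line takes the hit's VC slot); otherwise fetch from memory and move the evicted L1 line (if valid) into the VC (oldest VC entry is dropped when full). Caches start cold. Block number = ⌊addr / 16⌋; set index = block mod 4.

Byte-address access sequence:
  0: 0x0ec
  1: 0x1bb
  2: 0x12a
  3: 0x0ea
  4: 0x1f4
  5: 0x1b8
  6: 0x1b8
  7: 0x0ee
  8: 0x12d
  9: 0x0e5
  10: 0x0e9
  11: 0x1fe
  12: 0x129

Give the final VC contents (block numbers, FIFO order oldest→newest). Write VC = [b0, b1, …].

#0 0xec→b14/s2 MISS; vc=[]
#1 0x1bb→b27/s3 MISS; vc=[]
#2 0x12a→b18/s2 MISS; vc=[14]
#3 0xea→b14/s2 VC-HIT; vc=[18]
#4 0x1f4→b31/s3 MISS; vc=[18,27]
#5 0x1b8→b27/s3 VC-HIT; vc=[18,31]
#6 0x1b8→b27/s3 L1-HIT; vc=[18,31]
#7 0xee→b14/s2 L1-HIT; vc=[18,31]
#8 0x12d→b18/s2 VC-HIT; vc=[14,31]
#9 0xe5→b14/s2 VC-HIT; vc=[18,31]
#10 0xe9→b14/s2 L1-HIT; vc=[18,31]
#11 0x1fe→b31/s3 VC-HIT; vc=[18,27]
#12 0x129→b18/s2 VC-HIT; vc=[14,27]

VC = [14, 27]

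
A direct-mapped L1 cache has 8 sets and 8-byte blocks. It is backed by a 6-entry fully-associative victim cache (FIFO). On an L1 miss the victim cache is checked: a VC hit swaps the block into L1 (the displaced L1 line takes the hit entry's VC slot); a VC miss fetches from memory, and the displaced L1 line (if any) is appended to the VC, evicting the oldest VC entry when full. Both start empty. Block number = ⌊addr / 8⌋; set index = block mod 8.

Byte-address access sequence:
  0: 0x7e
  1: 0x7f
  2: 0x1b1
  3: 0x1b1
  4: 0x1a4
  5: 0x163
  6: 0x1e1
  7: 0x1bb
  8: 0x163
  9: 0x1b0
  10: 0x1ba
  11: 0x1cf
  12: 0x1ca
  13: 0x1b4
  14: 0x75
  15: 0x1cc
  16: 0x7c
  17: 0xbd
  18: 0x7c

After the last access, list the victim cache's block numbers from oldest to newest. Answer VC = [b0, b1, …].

VC = [52, 60, 55, 54, 23]

  [0] addr=0x7e blk=15 s=7: MISS | VC []
  [1] addr=0x7f blk=15 s=7: L1-HIT | VC []
  [2] addr=0x1b1 blk=54 s=6: MISS | VC []
  [3] addr=0x1b1 blk=54 s=6: L1-HIT | VC []
  [4] addr=0x1a4 blk=52 s=4: MISS | VC []
  [5] addr=0x163 blk=44 s=4: MISS | VC [52]
  [6] addr=0x1e1 blk=60 s=4: MISS | VC [52, 44]
  [7] addr=0x1bb blk=55 s=7: MISS | VC [52, 44, 15]
  [8] addr=0x163 blk=44 s=4: VC-HIT | VC [52, 60, 15]
  [9] addr=0x1b0 blk=54 s=6: L1-HIT | VC [52, 60, 15]
  [10] addr=0x1ba blk=55 s=7: L1-HIT | VC [52, 60, 15]
  [11] addr=0x1cf blk=57 s=1: MISS | VC [52, 60, 15]
  [12] addr=0x1ca blk=57 s=1: L1-HIT | VC [52, 60, 15]
  [13] addr=0x1b4 blk=54 s=6: L1-HIT | VC [52, 60, 15]
  [14] addr=0x75 blk=14 s=6: MISS | VC [52, 60, 15, 54]
  [15] addr=0x1cc blk=57 s=1: L1-HIT | VC [52, 60, 15, 54]
  [16] addr=0x7c blk=15 s=7: VC-HIT | VC [52, 60, 55, 54]
  [17] addr=0xbd blk=23 s=7: MISS | VC [52, 60, 55, 54, 15]
  [18] addr=0x7c blk=15 s=7: VC-HIT | VC [52, 60, 55, 54, 23]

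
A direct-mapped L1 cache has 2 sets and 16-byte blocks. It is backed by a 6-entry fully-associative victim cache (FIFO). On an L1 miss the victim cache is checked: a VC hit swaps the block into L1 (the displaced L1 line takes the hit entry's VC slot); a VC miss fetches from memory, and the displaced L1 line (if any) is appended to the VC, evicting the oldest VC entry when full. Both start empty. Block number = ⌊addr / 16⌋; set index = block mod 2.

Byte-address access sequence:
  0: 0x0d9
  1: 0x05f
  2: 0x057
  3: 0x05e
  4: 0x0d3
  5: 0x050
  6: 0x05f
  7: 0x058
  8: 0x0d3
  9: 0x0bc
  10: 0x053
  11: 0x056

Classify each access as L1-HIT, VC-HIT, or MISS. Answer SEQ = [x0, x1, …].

#0 0xd9→b13/s1 MISS; vc=[]
#1 0x5f→b5/s1 MISS; vc=[13]
#2 0x57→b5/s1 L1-HIT; vc=[13]
#3 0x5e→b5/s1 L1-HIT; vc=[13]
#4 0xd3→b13/s1 VC-HIT; vc=[5]
#5 0x50→b5/s1 VC-HIT; vc=[13]
#6 0x5f→b5/s1 L1-HIT; vc=[13]
#7 0x58→b5/s1 L1-HIT; vc=[13]
#8 0xd3→b13/s1 VC-HIT; vc=[5]
#9 0xbc→b11/s1 MISS; vc=[5,13]
#10 0x53→b5/s1 VC-HIT; vc=[11,13]
#11 0x56→b5/s1 L1-HIT; vc=[11,13]

SEQ = [MISS, MISS, L1-HIT, L1-HIT, VC-HIT, VC-HIT, L1-HIT, L1-HIT, VC-HIT, MISS, VC-HIT, L1-HIT]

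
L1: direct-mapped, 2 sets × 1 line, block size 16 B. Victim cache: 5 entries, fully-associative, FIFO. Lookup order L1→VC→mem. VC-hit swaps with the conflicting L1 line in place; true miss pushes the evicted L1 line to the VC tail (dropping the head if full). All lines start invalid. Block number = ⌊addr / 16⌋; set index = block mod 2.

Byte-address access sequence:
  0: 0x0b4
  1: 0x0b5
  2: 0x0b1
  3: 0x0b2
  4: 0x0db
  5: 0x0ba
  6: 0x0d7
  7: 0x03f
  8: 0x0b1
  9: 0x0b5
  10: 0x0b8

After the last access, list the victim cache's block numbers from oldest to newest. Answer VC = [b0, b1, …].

0: 0xb4 (blk 11, set 1) → MISS  vc=[]
1: 0xb5 (blk 11, set 1) → L1-HIT  vc=[]
2: 0xb1 (blk 11, set 1) → L1-HIT  vc=[]
3: 0xb2 (blk 11, set 1) → L1-HIT  vc=[]
4: 0xdb (blk 13, set 1) → MISS  vc=[11]
5: 0xba (blk 11, set 1) → VC-HIT  vc=[13]
6: 0xd7 (blk 13, set 1) → VC-HIT  vc=[11]
7: 0x3f (blk 3, set 1) → MISS  vc=[11, 13]
8: 0xb1 (blk 11, set 1) → VC-HIT  vc=[3, 13]
9: 0xb5 (blk 11, set 1) → L1-HIT  vc=[3, 13]
10: 0xb8 (blk 11, set 1) → L1-HIT  vc=[3, 13]

VC = [3, 13]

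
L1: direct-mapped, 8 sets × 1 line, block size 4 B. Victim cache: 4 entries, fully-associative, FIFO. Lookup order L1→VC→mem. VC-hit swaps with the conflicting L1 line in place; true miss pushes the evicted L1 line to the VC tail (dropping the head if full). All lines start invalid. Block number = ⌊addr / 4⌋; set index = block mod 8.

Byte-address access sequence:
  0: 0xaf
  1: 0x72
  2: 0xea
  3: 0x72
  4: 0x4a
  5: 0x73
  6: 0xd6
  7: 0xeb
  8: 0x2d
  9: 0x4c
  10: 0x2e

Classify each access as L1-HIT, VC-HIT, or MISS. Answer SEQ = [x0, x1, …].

SEQ = [MISS, MISS, MISS, L1-HIT, MISS, L1-HIT, MISS, VC-HIT, MISS, MISS, VC-HIT]

#0 0xaf→b43/s3 MISS; vc=[]
#1 0x72→b28/s4 MISS; vc=[]
#2 0xea→b58/s2 MISS; vc=[]
#3 0x72→b28/s4 L1-HIT; vc=[]
#4 0x4a→b18/s2 MISS; vc=[58]
#5 0x73→b28/s4 L1-HIT; vc=[58]
#6 0xd6→b53/s5 MISS; vc=[58]
#7 0xeb→b58/s2 VC-HIT; vc=[18]
#8 0x2d→b11/s3 MISS; vc=[18,43]
#9 0x4c→b19/s3 MISS; vc=[18,43,11]
#10 0x2e→b11/s3 VC-HIT; vc=[18,43,19]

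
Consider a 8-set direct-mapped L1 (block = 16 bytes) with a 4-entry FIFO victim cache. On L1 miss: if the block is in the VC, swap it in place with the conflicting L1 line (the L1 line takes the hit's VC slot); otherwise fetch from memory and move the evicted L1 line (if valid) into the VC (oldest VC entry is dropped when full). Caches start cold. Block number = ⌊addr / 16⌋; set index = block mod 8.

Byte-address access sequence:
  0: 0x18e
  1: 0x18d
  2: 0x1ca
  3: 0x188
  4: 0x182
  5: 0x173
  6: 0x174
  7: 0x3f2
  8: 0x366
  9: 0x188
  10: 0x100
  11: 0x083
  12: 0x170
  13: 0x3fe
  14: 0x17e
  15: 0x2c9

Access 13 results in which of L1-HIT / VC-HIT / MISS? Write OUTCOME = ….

OUTCOME = VC-HIT

  [0] addr=0x18e blk=24 s=0: MISS | VC []
  [1] addr=0x18d blk=24 s=0: L1-HIT | VC []
  [2] addr=0x1ca blk=28 s=4: MISS | VC []
  [3] addr=0x188 blk=24 s=0: L1-HIT | VC []
  [4] addr=0x182 blk=24 s=0: L1-HIT | VC []
  [5] addr=0x173 blk=23 s=7: MISS | VC []
  [6] addr=0x174 blk=23 s=7: L1-HIT | VC []
  [7] addr=0x3f2 blk=63 s=7: MISS | VC [23]
  [8] addr=0x366 blk=54 s=6: MISS | VC [23]
  [9] addr=0x188 blk=24 s=0: L1-HIT | VC [23]
  [10] addr=0x100 blk=16 s=0: MISS | VC [23, 24]
  [11] addr=0x83 blk=8 s=0: MISS | VC [23, 24, 16]
  [12] addr=0x170 blk=23 s=7: VC-HIT | VC [63, 24, 16]
  [13] addr=0x3fe blk=63 s=7: VC-HIT | VC [23, 24, 16]
  [14] addr=0x17e blk=23 s=7: VC-HIT | VC [63, 24, 16]
  [15] addr=0x2c9 blk=44 s=4: MISS | VC [63, 24, 16, 28]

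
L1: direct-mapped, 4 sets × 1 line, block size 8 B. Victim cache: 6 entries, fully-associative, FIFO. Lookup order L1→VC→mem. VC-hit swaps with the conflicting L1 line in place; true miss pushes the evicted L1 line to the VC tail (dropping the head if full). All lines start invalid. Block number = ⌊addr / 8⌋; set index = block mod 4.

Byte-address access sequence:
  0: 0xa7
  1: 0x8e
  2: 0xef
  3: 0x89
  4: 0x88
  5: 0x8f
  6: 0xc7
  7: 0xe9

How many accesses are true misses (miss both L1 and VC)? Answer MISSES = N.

#0 0xa7→b20/s0 MISS; vc=[]
#1 0x8e→b17/s1 MISS; vc=[]
#2 0xef→b29/s1 MISS; vc=[17]
#3 0x89→b17/s1 VC-HIT; vc=[29]
#4 0x88→b17/s1 L1-HIT; vc=[29]
#5 0x8f→b17/s1 L1-HIT; vc=[29]
#6 0xc7→b24/s0 MISS; vc=[29,20]
#7 0xe9→b29/s1 VC-HIT; vc=[17,20]

MISSES = 4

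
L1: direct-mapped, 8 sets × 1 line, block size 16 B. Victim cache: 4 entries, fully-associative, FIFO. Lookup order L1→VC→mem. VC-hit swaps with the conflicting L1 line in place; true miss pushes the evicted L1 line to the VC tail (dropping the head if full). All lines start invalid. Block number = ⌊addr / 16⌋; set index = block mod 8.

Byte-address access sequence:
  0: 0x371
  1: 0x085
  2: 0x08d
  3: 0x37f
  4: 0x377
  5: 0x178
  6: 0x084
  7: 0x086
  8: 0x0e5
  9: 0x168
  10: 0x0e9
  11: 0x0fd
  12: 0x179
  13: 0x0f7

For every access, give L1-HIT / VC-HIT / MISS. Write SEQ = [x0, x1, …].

SEQ = [MISS, MISS, L1-HIT, L1-HIT, L1-HIT, MISS, L1-HIT, L1-HIT, MISS, MISS, VC-HIT, MISS, VC-HIT, VC-HIT]

0: 0x371 (blk 55, set 7) → MISS  vc=[]
1: 0x85 (blk 8, set 0) → MISS  vc=[]
2: 0x8d (blk 8, set 0) → L1-HIT  vc=[]
3: 0x37f (blk 55, set 7) → L1-HIT  vc=[]
4: 0x377 (blk 55, set 7) → L1-HIT  vc=[]
5: 0x178 (blk 23, set 7) → MISS  vc=[55]
6: 0x84 (blk 8, set 0) → L1-HIT  vc=[55]
7: 0x86 (blk 8, set 0) → L1-HIT  vc=[55]
8: 0xe5 (blk 14, set 6) → MISS  vc=[55]
9: 0x168 (blk 22, set 6) → MISS  vc=[55, 14]
10: 0xe9 (blk 14, set 6) → VC-HIT  vc=[55, 22]
11: 0xfd (blk 15, set 7) → MISS  vc=[55, 22, 23]
12: 0x179 (blk 23, set 7) → VC-HIT  vc=[55, 22, 15]
13: 0xf7 (blk 15, set 7) → VC-HIT  vc=[55, 22, 23]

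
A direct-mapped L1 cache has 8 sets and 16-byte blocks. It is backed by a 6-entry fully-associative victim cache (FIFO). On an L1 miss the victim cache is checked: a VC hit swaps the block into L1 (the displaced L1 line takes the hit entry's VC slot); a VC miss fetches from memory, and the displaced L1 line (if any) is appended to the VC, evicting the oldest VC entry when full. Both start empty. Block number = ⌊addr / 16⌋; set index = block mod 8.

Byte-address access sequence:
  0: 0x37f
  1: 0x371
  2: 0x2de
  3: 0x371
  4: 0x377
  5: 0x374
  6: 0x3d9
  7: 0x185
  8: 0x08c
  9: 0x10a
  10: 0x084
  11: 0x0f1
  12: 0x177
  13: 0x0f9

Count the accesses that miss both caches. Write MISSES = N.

  [0] addr=0x37f blk=55 s=7: MISS | VC []
  [1] addr=0x371 blk=55 s=7: L1-HIT | VC []
  [2] addr=0x2de blk=45 s=5: MISS | VC []
  [3] addr=0x371 blk=55 s=7: L1-HIT | VC []
  [4] addr=0x377 blk=55 s=7: L1-HIT | VC []
  [5] addr=0x374 blk=55 s=7: L1-HIT | VC []
  [6] addr=0x3d9 blk=61 s=5: MISS | VC [45]
  [7] addr=0x185 blk=24 s=0: MISS | VC [45]
  [8] addr=0x8c blk=8 s=0: MISS | VC [45, 24]
  [9] addr=0x10a blk=16 s=0: MISS | VC [45, 24, 8]
  [10] addr=0x84 blk=8 s=0: VC-HIT | VC [45, 24, 16]
  [11] addr=0xf1 blk=15 s=7: MISS | VC [45, 24, 16, 55]
  [12] addr=0x177 blk=23 s=7: MISS | VC [45, 24, 16, 55, 15]
  [13] addr=0xf9 blk=15 s=7: VC-HIT | VC [45, 24, 16, 55, 23]

MISSES = 8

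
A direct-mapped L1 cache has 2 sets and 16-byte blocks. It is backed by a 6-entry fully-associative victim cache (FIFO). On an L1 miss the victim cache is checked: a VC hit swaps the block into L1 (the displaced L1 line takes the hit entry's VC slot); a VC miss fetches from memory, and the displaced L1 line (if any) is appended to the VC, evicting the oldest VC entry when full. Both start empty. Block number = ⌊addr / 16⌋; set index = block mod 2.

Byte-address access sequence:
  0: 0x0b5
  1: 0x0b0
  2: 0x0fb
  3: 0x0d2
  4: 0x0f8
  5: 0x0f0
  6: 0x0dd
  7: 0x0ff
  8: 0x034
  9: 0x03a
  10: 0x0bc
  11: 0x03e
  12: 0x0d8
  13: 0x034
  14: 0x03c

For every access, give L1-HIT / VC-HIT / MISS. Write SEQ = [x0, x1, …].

0: 0xb5 (blk 11, set 1) → MISS  vc=[]
1: 0xb0 (blk 11, set 1) → L1-HIT  vc=[]
2: 0xfb (blk 15, set 1) → MISS  vc=[11]
3: 0xd2 (blk 13, set 1) → MISS  vc=[11, 15]
4: 0xf8 (blk 15, set 1) → VC-HIT  vc=[11, 13]
5: 0xf0 (blk 15, set 1) → L1-HIT  vc=[11, 13]
6: 0xdd (blk 13, set 1) → VC-HIT  vc=[11, 15]
7: 0xff (blk 15, set 1) → VC-HIT  vc=[11, 13]
8: 0x34 (blk 3, set 1) → MISS  vc=[11, 13, 15]
9: 0x3a (blk 3, set 1) → L1-HIT  vc=[11, 13, 15]
10: 0xbc (blk 11, set 1) → VC-HIT  vc=[3, 13, 15]
11: 0x3e (blk 3, set 1) → VC-HIT  vc=[11, 13, 15]
12: 0xd8 (blk 13, set 1) → VC-HIT  vc=[11, 3, 15]
13: 0x34 (blk 3, set 1) → VC-HIT  vc=[11, 13, 15]
14: 0x3c (blk 3, set 1) → L1-HIT  vc=[11, 13, 15]

SEQ = [MISS, L1-HIT, MISS, MISS, VC-HIT, L1-HIT, VC-HIT, VC-HIT, MISS, L1-HIT, VC-HIT, VC-HIT, VC-HIT, VC-HIT, L1-HIT]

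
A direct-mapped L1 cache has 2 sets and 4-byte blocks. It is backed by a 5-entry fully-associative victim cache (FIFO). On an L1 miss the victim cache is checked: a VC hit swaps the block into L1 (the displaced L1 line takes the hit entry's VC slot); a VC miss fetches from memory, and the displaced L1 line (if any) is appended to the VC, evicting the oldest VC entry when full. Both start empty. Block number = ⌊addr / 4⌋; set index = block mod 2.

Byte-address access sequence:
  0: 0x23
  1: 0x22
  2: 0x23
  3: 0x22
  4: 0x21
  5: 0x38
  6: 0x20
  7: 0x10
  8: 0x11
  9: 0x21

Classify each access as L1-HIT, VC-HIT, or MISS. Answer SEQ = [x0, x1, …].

SEQ = [MISS, L1-HIT, L1-HIT, L1-HIT, L1-HIT, MISS, VC-HIT, MISS, L1-HIT, VC-HIT]

  [0] addr=0x23 blk=8 s=0: MISS | VC []
  [1] addr=0x22 blk=8 s=0: L1-HIT | VC []
  [2] addr=0x23 blk=8 s=0: L1-HIT | VC []
  [3] addr=0x22 blk=8 s=0: L1-HIT | VC []
  [4] addr=0x21 blk=8 s=0: L1-HIT | VC []
  [5] addr=0x38 blk=14 s=0: MISS | VC [8]
  [6] addr=0x20 blk=8 s=0: VC-HIT | VC [14]
  [7] addr=0x10 blk=4 s=0: MISS | VC [14, 8]
  [8] addr=0x11 blk=4 s=0: L1-HIT | VC [14, 8]
  [9] addr=0x21 blk=8 s=0: VC-HIT | VC [14, 4]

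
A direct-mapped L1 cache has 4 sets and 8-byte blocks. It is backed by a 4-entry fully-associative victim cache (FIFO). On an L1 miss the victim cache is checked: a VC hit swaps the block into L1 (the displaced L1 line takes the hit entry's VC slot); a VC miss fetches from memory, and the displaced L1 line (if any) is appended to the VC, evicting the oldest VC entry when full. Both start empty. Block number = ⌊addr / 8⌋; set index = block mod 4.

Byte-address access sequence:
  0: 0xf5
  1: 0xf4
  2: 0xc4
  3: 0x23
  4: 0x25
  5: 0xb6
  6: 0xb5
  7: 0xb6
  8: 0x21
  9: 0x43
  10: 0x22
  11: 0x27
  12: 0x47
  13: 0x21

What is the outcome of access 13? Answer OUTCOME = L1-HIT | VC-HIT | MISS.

OUTCOME = VC-HIT

  [0] addr=0xf5 blk=30 s=2: MISS | VC []
  [1] addr=0xf4 blk=30 s=2: L1-HIT | VC []
  [2] addr=0xc4 blk=24 s=0: MISS | VC []
  [3] addr=0x23 blk=4 s=0: MISS | VC [24]
  [4] addr=0x25 blk=4 s=0: L1-HIT | VC [24]
  [5] addr=0xb6 blk=22 s=2: MISS | VC [24, 30]
  [6] addr=0xb5 blk=22 s=2: L1-HIT | VC [24, 30]
  [7] addr=0xb6 blk=22 s=2: L1-HIT | VC [24, 30]
  [8] addr=0x21 blk=4 s=0: L1-HIT | VC [24, 30]
  [9] addr=0x43 blk=8 s=0: MISS | VC [24, 30, 4]
  [10] addr=0x22 blk=4 s=0: VC-HIT | VC [24, 30, 8]
  [11] addr=0x27 blk=4 s=0: L1-HIT | VC [24, 30, 8]
  [12] addr=0x47 blk=8 s=0: VC-HIT | VC [24, 30, 4]
  [13] addr=0x21 blk=4 s=0: VC-HIT | VC [24, 30, 8]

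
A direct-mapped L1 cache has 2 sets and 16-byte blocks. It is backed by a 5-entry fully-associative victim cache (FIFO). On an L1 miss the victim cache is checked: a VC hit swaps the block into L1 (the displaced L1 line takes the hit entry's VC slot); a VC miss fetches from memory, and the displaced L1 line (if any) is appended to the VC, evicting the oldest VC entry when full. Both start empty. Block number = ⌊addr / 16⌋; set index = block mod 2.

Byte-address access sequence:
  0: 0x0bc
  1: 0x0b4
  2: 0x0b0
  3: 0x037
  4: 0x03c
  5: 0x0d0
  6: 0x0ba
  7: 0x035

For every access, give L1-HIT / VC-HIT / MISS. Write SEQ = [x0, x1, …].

#0 0xbc→b11/s1 MISS; vc=[]
#1 0xb4→b11/s1 L1-HIT; vc=[]
#2 0xb0→b11/s1 L1-HIT; vc=[]
#3 0x37→b3/s1 MISS; vc=[11]
#4 0x3c→b3/s1 L1-HIT; vc=[11]
#5 0xd0→b13/s1 MISS; vc=[11,3]
#6 0xba→b11/s1 VC-HIT; vc=[13,3]
#7 0x35→b3/s1 VC-HIT; vc=[13,11]

SEQ = [MISS, L1-HIT, L1-HIT, MISS, L1-HIT, MISS, VC-HIT, VC-HIT]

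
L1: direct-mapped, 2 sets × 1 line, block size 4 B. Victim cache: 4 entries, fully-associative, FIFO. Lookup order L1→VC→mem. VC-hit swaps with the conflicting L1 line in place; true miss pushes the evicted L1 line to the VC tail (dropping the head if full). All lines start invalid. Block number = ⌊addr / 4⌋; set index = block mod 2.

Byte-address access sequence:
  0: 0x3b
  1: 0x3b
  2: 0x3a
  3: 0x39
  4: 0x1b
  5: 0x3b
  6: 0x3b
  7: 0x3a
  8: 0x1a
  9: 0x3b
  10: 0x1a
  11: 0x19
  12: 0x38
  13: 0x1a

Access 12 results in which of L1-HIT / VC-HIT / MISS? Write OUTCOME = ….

  [0] addr=0x3b blk=14 s=0: MISS | VC []
  [1] addr=0x3b blk=14 s=0: L1-HIT | VC []
  [2] addr=0x3a blk=14 s=0: L1-HIT | VC []
  [3] addr=0x39 blk=14 s=0: L1-HIT | VC []
  [4] addr=0x1b blk=6 s=0: MISS | VC [14]
  [5] addr=0x3b blk=14 s=0: VC-HIT | VC [6]
  [6] addr=0x3b blk=14 s=0: L1-HIT | VC [6]
  [7] addr=0x3a blk=14 s=0: L1-HIT | VC [6]
  [8] addr=0x1a blk=6 s=0: VC-HIT | VC [14]
  [9] addr=0x3b blk=14 s=0: VC-HIT | VC [6]
  [10] addr=0x1a blk=6 s=0: VC-HIT | VC [14]
  [11] addr=0x19 blk=6 s=0: L1-HIT | VC [14]
  [12] addr=0x38 blk=14 s=0: VC-HIT | VC [6]
  [13] addr=0x1a blk=6 s=0: VC-HIT | VC [14]

OUTCOME = VC-HIT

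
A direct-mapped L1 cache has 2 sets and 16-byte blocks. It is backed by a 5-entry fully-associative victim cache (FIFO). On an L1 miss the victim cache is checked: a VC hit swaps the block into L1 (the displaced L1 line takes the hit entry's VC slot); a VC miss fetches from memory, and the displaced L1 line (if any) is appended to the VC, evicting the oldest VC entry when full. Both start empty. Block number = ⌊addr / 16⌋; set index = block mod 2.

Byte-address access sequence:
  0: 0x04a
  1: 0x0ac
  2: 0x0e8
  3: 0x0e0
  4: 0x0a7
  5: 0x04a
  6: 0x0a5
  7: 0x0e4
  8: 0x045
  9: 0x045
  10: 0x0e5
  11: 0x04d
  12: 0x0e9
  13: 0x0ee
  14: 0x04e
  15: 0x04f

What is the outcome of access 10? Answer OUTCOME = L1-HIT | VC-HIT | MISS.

OUTCOME = VC-HIT

0: 0x4a (blk 4, set 0) → MISS  vc=[]
1: 0xac (blk 10, set 0) → MISS  vc=[4]
2: 0xe8 (blk 14, set 0) → MISS  vc=[4, 10]
3: 0xe0 (blk 14, set 0) → L1-HIT  vc=[4, 10]
4: 0xa7 (blk 10, set 0) → VC-HIT  vc=[4, 14]
5: 0x4a (blk 4, set 0) → VC-HIT  vc=[10, 14]
6: 0xa5 (blk 10, set 0) → VC-HIT  vc=[4, 14]
7: 0xe4 (blk 14, set 0) → VC-HIT  vc=[4, 10]
8: 0x45 (blk 4, set 0) → VC-HIT  vc=[14, 10]
9: 0x45 (blk 4, set 0) → L1-HIT  vc=[14, 10]
10: 0xe5 (blk 14, set 0) → VC-HIT  vc=[4, 10]
11: 0x4d (blk 4, set 0) → VC-HIT  vc=[14, 10]
12: 0xe9 (blk 14, set 0) → VC-HIT  vc=[4, 10]
13: 0xee (blk 14, set 0) → L1-HIT  vc=[4, 10]
14: 0x4e (blk 4, set 0) → VC-HIT  vc=[14, 10]
15: 0x4f (blk 4, set 0) → L1-HIT  vc=[14, 10]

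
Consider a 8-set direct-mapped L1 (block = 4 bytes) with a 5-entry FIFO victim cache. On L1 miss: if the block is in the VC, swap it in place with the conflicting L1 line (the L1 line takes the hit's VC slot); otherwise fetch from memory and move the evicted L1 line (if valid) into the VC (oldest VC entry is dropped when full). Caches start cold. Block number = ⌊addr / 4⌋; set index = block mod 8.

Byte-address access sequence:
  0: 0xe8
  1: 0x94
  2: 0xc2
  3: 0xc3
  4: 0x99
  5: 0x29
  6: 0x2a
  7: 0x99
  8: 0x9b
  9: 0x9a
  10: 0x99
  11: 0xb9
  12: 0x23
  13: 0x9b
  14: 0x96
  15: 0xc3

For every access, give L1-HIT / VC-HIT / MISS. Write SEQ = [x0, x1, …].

  [0] addr=0xe8 blk=58 s=2: MISS | VC []
  [1] addr=0x94 blk=37 s=5: MISS | VC []
  [2] addr=0xc2 blk=48 s=0: MISS | VC []
  [3] addr=0xc3 blk=48 s=0: L1-HIT | VC []
  [4] addr=0x99 blk=38 s=6: MISS | VC []
  [5] addr=0x29 blk=10 s=2: MISS | VC [58]
  [6] addr=0x2a blk=10 s=2: L1-HIT | VC [58]
  [7] addr=0x99 blk=38 s=6: L1-HIT | VC [58]
  [8] addr=0x9b blk=38 s=6: L1-HIT | VC [58]
  [9] addr=0x9a blk=38 s=6: L1-HIT | VC [58]
  [10] addr=0x99 blk=38 s=6: L1-HIT | VC [58]
  [11] addr=0xb9 blk=46 s=6: MISS | VC [58, 38]
  [12] addr=0x23 blk=8 s=0: MISS | VC [58, 38, 48]
  [13] addr=0x9b blk=38 s=6: VC-HIT | VC [58, 46, 48]
  [14] addr=0x96 blk=37 s=5: L1-HIT | VC [58, 46, 48]
  [15] addr=0xc3 blk=48 s=0: VC-HIT | VC [58, 46, 8]

SEQ = [MISS, MISS, MISS, L1-HIT, MISS, MISS, L1-HIT, L1-HIT, L1-HIT, L1-HIT, L1-HIT, MISS, MISS, VC-HIT, L1-HIT, VC-HIT]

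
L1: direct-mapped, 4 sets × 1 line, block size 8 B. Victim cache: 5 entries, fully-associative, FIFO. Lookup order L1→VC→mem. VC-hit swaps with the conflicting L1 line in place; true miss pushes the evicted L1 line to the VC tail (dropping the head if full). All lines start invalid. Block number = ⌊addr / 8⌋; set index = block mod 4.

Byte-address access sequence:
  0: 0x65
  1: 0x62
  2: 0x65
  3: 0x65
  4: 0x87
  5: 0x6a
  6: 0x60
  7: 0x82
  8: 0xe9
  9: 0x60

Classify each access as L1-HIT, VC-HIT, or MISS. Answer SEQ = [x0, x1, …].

SEQ = [MISS, L1-HIT, L1-HIT, L1-HIT, MISS, MISS, VC-HIT, VC-HIT, MISS, VC-HIT]

  [0] addr=0x65 blk=12 s=0: MISS | VC []
  [1] addr=0x62 blk=12 s=0: L1-HIT | VC []
  [2] addr=0x65 blk=12 s=0: L1-HIT | VC []
  [3] addr=0x65 blk=12 s=0: L1-HIT | VC []
  [4] addr=0x87 blk=16 s=0: MISS | VC [12]
  [5] addr=0x6a blk=13 s=1: MISS | VC [12]
  [6] addr=0x60 blk=12 s=0: VC-HIT | VC [16]
  [7] addr=0x82 blk=16 s=0: VC-HIT | VC [12]
  [8] addr=0xe9 blk=29 s=1: MISS | VC [12, 13]
  [9] addr=0x60 blk=12 s=0: VC-HIT | VC [16, 13]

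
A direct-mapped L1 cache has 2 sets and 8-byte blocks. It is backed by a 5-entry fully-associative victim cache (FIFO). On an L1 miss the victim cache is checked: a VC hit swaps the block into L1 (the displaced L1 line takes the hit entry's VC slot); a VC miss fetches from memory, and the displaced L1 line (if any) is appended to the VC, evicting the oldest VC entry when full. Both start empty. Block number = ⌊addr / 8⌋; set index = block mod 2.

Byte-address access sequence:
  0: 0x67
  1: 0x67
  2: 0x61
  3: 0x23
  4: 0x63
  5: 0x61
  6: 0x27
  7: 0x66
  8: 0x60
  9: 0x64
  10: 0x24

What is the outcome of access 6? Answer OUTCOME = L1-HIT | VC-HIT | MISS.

OUTCOME = VC-HIT

#0 0x67→b12/s0 MISS; vc=[]
#1 0x67→b12/s0 L1-HIT; vc=[]
#2 0x61→b12/s0 L1-HIT; vc=[]
#3 0x23→b4/s0 MISS; vc=[12]
#4 0x63→b12/s0 VC-HIT; vc=[4]
#5 0x61→b12/s0 L1-HIT; vc=[4]
#6 0x27→b4/s0 VC-HIT; vc=[12]
#7 0x66→b12/s0 VC-HIT; vc=[4]
#8 0x60→b12/s0 L1-HIT; vc=[4]
#9 0x64→b12/s0 L1-HIT; vc=[4]
#10 0x24→b4/s0 VC-HIT; vc=[12]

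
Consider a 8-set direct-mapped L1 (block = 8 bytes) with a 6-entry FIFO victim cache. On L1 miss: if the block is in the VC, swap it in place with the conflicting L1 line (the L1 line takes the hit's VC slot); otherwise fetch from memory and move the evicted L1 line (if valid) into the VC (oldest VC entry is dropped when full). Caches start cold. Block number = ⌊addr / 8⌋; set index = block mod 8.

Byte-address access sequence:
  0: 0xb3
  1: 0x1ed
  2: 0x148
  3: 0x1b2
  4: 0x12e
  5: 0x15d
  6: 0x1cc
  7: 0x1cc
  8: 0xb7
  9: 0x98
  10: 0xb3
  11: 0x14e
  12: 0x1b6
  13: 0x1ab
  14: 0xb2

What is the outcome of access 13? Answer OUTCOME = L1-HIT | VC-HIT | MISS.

#0 0xb3→b22/s6 MISS; vc=[]
#1 0x1ed→b61/s5 MISS; vc=[]
#2 0x148→b41/s1 MISS; vc=[]
#3 0x1b2→b54/s6 MISS; vc=[22]
#4 0x12e→b37/s5 MISS; vc=[22,61]
#5 0x15d→b43/s3 MISS; vc=[22,61]
#6 0x1cc→b57/s1 MISS; vc=[22,61,41]
#7 0x1cc→b57/s1 L1-HIT; vc=[22,61,41]
#8 0xb7→b22/s6 VC-HIT; vc=[54,61,41]
#9 0x98→b19/s3 MISS; vc=[54,61,41,43]
#10 0xb3→b22/s6 L1-HIT; vc=[54,61,41,43]
#11 0x14e→b41/s1 VC-HIT; vc=[54,61,57,43]
#12 0x1b6→b54/s6 VC-HIT; vc=[22,61,57,43]
#13 0x1ab→b53/s5 MISS; vc=[22,61,57,43,37]
#14 0xb2→b22/s6 VC-HIT; vc=[54,61,57,43,37]

OUTCOME = MISS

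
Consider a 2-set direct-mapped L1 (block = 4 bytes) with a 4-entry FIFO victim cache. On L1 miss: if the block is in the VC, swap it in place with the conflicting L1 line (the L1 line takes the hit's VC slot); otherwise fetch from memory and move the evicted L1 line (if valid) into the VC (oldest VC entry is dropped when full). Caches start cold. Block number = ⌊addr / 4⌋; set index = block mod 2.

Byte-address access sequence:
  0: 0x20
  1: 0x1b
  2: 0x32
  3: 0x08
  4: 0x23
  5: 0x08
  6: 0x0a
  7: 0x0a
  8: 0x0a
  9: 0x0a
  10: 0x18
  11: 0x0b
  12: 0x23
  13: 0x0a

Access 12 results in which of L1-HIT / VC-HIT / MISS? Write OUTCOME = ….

OUTCOME = VC-HIT

  [0] addr=0x20 blk=8 s=0: MISS | VC []
  [1] addr=0x1b blk=6 s=0: MISS | VC [8]
  [2] addr=0x32 blk=12 s=0: MISS | VC [8, 6]
  [3] addr=0x8 blk=2 s=0: MISS | VC [8, 6, 12]
  [4] addr=0x23 blk=8 s=0: VC-HIT | VC [2, 6, 12]
  [5] addr=0x8 blk=2 s=0: VC-HIT | VC [8, 6, 12]
  [6] addr=0xa blk=2 s=0: L1-HIT | VC [8, 6, 12]
  [7] addr=0xa blk=2 s=0: L1-HIT | VC [8, 6, 12]
  [8] addr=0xa blk=2 s=0: L1-HIT | VC [8, 6, 12]
  [9] addr=0xa blk=2 s=0: L1-HIT | VC [8, 6, 12]
  [10] addr=0x18 blk=6 s=0: VC-HIT | VC [8, 2, 12]
  [11] addr=0xb blk=2 s=0: VC-HIT | VC [8, 6, 12]
  [12] addr=0x23 blk=8 s=0: VC-HIT | VC [2, 6, 12]
  [13] addr=0xa blk=2 s=0: VC-HIT | VC [8, 6, 12]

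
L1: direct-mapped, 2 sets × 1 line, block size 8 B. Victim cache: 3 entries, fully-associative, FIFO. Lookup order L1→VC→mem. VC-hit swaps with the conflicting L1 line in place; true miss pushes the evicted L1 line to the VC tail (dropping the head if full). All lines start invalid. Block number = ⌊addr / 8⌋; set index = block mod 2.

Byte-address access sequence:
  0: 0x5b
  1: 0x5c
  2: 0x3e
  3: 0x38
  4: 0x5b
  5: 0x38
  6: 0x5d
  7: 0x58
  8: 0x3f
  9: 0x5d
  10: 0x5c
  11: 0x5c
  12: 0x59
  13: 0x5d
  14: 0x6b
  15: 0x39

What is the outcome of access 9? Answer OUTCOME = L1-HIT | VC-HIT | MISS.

OUTCOME = VC-HIT

  [0] addr=0x5b blk=11 s=1: MISS | VC []
  [1] addr=0x5c blk=11 s=1: L1-HIT | VC []
  [2] addr=0x3e blk=7 s=1: MISS | VC [11]
  [3] addr=0x38 blk=7 s=1: L1-HIT | VC [11]
  [4] addr=0x5b blk=11 s=1: VC-HIT | VC [7]
  [5] addr=0x38 blk=7 s=1: VC-HIT | VC [11]
  [6] addr=0x5d blk=11 s=1: VC-HIT | VC [7]
  [7] addr=0x58 blk=11 s=1: L1-HIT | VC [7]
  [8] addr=0x3f blk=7 s=1: VC-HIT | VC [11]
  [9] addr=0x5d blk=11 s=1: VC-HIT | VC [7]
  [10] addr=0x5c blk=11 s=1: L1-HIT | VC [7]
  [11] addr=0x5c blk=11 s=1: L1-HIT | VC [7]
  [12] addr=0x59 blk=11 s=1: L1-HIT | VC [7]
  [13] addr=0x5d blk=11 s=1: L1-HIT | VC [7]
  [14] addr=0x6b blk=13 s=1: MISS | VC [7, 11]
  [15] addr=0x39 blk=7 s=1: VC-HIT | VC [13, 11]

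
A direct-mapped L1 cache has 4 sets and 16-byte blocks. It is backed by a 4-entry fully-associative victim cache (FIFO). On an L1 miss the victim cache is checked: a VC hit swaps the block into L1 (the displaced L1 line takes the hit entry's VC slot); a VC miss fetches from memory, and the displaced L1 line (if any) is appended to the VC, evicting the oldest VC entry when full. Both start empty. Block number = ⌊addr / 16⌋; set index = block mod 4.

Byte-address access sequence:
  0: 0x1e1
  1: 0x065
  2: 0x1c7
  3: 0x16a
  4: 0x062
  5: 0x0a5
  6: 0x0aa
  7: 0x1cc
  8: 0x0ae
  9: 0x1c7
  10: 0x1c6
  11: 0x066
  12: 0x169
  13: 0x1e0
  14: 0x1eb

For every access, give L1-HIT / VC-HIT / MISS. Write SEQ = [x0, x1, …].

  [0] addr=0x1e1 blk=30 s=2: MISS | VC []
  [1] addr=0x65 blk=6 s=2: MISS | VC [30]
  [2] addr=0x1c7 blk=28 s=0: MISS | VC [30]
  [3] addr=0x16a blk=22 s=2: MISS | VC [30, 6]
  [4] addr=0x62 blk=6 s=2: VC-HIT | VC [30, 22]
  [5] addr=0xa5 blk=10 s=2: MISS | VC [30, 22, 6]
  [6] addr=0xaa blk=10 s=2: L1-HIT | VC [30, 22, 6]
  [7] addr=0x1cc blk=28 s=0: L1-HIT | VC [30, 22, 6]
  [8] addr=0xae blk=10 s=2: L1-HIT | VC [30, 22, 6]
  [9] addr=0x1c7 blk=28 s=0: L1-HIT | VC [30, 22, 6]
  [10] addr=0x1c6 blk=28 s=0: L1-HIT | VC [30, 22, 6]
  [11] addr=0x66 blk=6 s=2: VC-HIT | VC [30, 22, 10]
  [12] addr=0x169 blk=22 s=2: VC-HIT | VC [30, 6, 10]
  [13] addr=0x1e0 blk=30 s=2: VC-HIT | VC [22, 6, 10]
  [14] addr=0x1eb blk=30 s=2: L1-HIT | VC [22, 6, 10]

SEQ = [MISS, MISS, MISS, MISS, VC-HIT, MISS, L1-HIT, L1-HIT, L1-HIT, L1-HIT, L1-HIT, VC-HIT, VC-HIT, VC-HIT, L1-HIT]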